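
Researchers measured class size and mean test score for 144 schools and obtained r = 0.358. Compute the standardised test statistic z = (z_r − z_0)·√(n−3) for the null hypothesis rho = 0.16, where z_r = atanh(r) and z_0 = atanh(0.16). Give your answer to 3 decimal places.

Fisher z: atanh(0.358) = 0.374590, atanh(0.16) = 0.161387
z = (z_r − z_0)·√(n−3) = (0.374590 − 0.161387)·√141 = 0.213203 · 11.874342 = 2.532

2.532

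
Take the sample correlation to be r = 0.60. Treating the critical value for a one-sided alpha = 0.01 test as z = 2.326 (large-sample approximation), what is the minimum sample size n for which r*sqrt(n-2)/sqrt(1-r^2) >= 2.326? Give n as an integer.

r√(n−2)/√(1−r²) ≥ 2.326  ⇔  n−2 ≥ (2.326)²·(1−r²)/r²
(1−r²)/r² = (1−0.3600)/0.3600 = 1.7778
n ≥ 2 + 5.410276·1.7778 = 2 + 9.6184 = 11.6184
⌈11.6184⌉ = 12

12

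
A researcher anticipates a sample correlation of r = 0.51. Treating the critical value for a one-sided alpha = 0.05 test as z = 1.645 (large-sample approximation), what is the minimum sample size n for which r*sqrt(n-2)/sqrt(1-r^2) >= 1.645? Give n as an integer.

r√(n−2)/√(1−r²) ≥ 1.645  ⇔  n−2 ≥ (1.645)²·(1−r²)/r²
(1−r²)/r² = (1−0.2601)/0.2601 = 2.8447
n ≥ 2 + 2.706025·2.8447 = 2 + 7.6978 = 9.6978
⌈9.6978⌉ = 10

10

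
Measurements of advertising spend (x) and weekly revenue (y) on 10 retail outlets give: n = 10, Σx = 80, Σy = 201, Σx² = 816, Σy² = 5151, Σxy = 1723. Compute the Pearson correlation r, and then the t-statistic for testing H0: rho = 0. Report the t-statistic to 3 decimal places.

Numerator: nΣxy − (Σx)(Σy) = 10·1723 − (80)(201) = 1150
Denominator: √[(nΣx²−(Σx)²)(nΣy²−(Σy)²)]
  nΣx²−(Σx)² = 10·816 − 6400 = 1760;  nΣy²−(Σy)² = 10·5151 − 40401 = 11109
  √(1760·11109) = √19551840 = 4421.7463
r = 1150 / 4421.7463 = 0.2601
t = r·√(n−2)/√(1−r²) = 0.2601·√8 / √(1−0.067652) = 0.735674 / 0.965582 = 0.762

0.762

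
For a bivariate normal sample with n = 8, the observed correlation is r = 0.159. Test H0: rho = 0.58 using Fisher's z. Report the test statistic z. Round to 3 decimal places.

-1.123

z_r = atanh(0.159) = 0.160361,  z_0 = atanh(0.58) = 0.662463
SE = 1/√(n−3) = 1/√5 = 0.447214
z = (z_r − z_0)/SE = (0.160361 − 0.662463) / 0.447214 = -0.502102 / 0.447214 = -1.123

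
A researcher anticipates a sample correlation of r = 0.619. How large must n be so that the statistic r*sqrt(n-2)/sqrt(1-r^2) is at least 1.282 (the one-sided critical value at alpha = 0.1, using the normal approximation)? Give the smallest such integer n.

5

r√(n−2)/√(1−r²) ≥ 1.282  ⇔  n−2 ≥ (1.282)²·(1−r²)/r²
(1−r²)/r² = (1−0.383161)/0.383161 = 1.6099
n ≥ 2 + 1.643524·1.6099 = 2 + 2.6459 = 4.6459
⌈4.6459⌉ = 5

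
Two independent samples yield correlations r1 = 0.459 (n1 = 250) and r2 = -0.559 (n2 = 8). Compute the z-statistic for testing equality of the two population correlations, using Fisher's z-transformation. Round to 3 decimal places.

z1 = atanh(0.459) = 0.496044,  z2 = atanh(-0.559) = -0.631377
SE = √(1/(n1−3) + 1/(n2−3)) = √(1/247 + 1/5) = √(0.0040486 + 0.2000000) = √0.2040486 = 0.451717
z = (z1 − z2)/SE = (0.496044 − (-0.631377)) / 0.451717 = 1.127421 / 0.451717 = 2.496

2.496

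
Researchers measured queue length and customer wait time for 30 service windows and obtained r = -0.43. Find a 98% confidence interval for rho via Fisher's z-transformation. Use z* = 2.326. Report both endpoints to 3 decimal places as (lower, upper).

z_r = atanh(-0.43) = -0.459897;  SE = 1/√(n−3) = 1/√27 = 0.192450
z-limits: -0.459897 ± 2.326·0.192450 = -0.459897 ± 0.447639 = [-0.907536, -0.012258]
ρ-limits: (tanh -0.907536, tanh -0.012258) = (-0.720, -0.012)

(-0.720, -0.012)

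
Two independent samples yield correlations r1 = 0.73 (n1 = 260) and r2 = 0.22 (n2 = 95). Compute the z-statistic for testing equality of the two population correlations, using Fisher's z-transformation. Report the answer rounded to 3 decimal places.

Fisher z-transforms: z1 = atanh(0.73) = 0.928727, z2 = atanh(0.22) = 0.223656; difference d = 0.705071
Var(d) = 1/257 + 1/92 = 0.0038911 + 0.0108696 = 0.0147607
z = d/√Var(d) = 0.705071 / √0.0147607 = 0.705071 / 0.121494 = 5.803

5.803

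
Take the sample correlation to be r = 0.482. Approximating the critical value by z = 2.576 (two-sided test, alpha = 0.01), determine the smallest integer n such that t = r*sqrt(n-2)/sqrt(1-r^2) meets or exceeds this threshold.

24

Need r·√(n−2)/√(1−r²) ≥ 2.576
√(n−2) ≥ 2.576·√(1−0.232324) / 0.482 = 2.576·0.876171 / 0.482 = 4.6826
n−2 ≥ 21.9267  ⇒  n ≥ 23.9267
Smallest integer n = 24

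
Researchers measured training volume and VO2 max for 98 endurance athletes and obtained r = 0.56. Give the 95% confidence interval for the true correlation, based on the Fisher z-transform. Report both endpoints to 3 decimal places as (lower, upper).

Fisher z: z_r = atanh(r) = ½·ln((1+0.56)/(1−0.56)) = 0.632833
SE(z) = 1/√(n−3) = 1/√95 = 0.102598
95% ⇒ z* = 1.960; margin = 1.960·0.102598 = 0.201092
CI on z-scale: (0.431741, 0.833925)
Back-transform: tanh(0.431741) = 0.406775, tanh(0.833925) = 0.682578

(0.407, 0.683)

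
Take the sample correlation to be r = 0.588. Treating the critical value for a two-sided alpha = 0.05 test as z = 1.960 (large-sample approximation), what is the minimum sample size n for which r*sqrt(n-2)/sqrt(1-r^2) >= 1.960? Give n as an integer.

10

r√(n−2)/√(1−r²) ≥ 1.960  ⇔  n−2 ≥ (1.960)²·(1−r²)/r²
(1−r²)/r² = (1−0.345744)/0.345744 = 1.8923
n ≥ 2 + 3.8416·1.8923 = 2 + 7.2695 = 9.2695
⌈9.2695⌉ = 10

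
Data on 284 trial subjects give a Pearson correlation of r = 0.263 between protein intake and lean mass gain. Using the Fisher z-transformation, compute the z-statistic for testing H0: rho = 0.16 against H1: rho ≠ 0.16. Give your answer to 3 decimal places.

z_r = atanh(0.263) = 0.269329,  z_0 = atanh(0.16) = 0.161387
SE = 1/√(n−3) = 1/√281 = 0.059655
z = (z_r − z_0)/SE = (0.269329 − 0.161387) / 0.059655 = 0.107942 / 0.059655 = 1.809

1.809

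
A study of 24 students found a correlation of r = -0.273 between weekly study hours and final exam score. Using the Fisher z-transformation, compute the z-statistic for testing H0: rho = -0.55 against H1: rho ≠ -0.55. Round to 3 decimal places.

1.550

Fisher z: atanh(-0.273) = -0.280103, atanh(-0.55) = -0.618381
z = (z_r − z_0)·√(n−3) = (-0.280103 − (-0.618381))·√21 = 0.338278 · 4.582576 = 1.550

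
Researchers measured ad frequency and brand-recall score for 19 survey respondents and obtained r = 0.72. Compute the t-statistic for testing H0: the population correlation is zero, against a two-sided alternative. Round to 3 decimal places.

t = r·√(n−2) / √(1−r²) with r = 0.72, n = 19
  = 0.72·√17 / √(1 − 0.5184)
  = 0.72·4.123106 / 0.693974
  = 2.968636 / 0.693974 = 4.278

4.278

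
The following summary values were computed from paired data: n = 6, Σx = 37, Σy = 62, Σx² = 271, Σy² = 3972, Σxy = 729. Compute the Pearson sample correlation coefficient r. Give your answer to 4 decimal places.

S_xy = nΣxy − ΣxΣy = 6·729 − 37·62 = 4374 − 2294 = 2080
S_xx = nΣx² − (Σx)² = 6·271 − 37² = 1626 − 1369 = 257
S_yy = nΣy² − (Σy)² = 6·3972 − 62² = 23832 − 3844 = 19988
r = S_xy / √(S_xx·S_yy) = 2080 / √(257·19988) = 2080 / √5136916 = 2080 / 2266.4766 = 0.9177

0.9177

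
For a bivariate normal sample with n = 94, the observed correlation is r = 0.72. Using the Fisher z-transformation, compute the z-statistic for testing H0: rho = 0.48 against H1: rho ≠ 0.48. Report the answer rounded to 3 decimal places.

3.669

z_r = atanh(0.72) = 0.907645,  z_0 = atanh(0.48) = 0.522984
SE = 1/√(n−3) = 1/√91 = 0.104828
z = (z_r − z_0)/SE = (0.907645 − 0.522984) / 0.104828 = 0.384661 / 0.104828 = 3.669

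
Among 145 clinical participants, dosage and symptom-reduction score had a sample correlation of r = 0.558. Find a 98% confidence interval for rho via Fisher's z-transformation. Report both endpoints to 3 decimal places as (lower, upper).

(0.409, 0.678)

z_r = atanh(0.558) = 0.629924;  SE = 1/√(n−3) = 1/√142 = 0.083918
z-limits: 0.629924 ± 2.326·0.083918 = 0.629924 ± 0.195193 = [0.434731, 0.825117]
ρ-limits: (tanh 0.434731, tanh 0.825117) = (0.409, 0.678)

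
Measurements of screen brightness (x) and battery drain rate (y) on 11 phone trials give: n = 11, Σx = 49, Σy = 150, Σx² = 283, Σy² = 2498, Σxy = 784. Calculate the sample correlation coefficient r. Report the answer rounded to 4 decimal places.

0.6767

Numerator: nΣxy − (Σx)(Σy) = 11·784 − (49)(150) = 1274
Denominator: √[(nΣx²−(Σx)²)(nΣy²−(Σy)²)]
  nΣx²−(Σx)² = 11·283 − 2401 = 712;  nΣy²−(Σy)² = 11·2498 − 22500 = 4978
  √(712·4978) = √3544336 = 1882.6407
r = 1274 / 1882.6407 = 0.6767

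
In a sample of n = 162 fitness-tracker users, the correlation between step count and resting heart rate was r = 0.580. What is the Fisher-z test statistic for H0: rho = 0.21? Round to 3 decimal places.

5.665

z_r = atanh(0.580) = 0.662463,  z_0 = atanh(0.21) = 0.213171
SE = 1/√(n−3) = 1/√159 = 0.079305
z = (z_r − z_0)/SE = (0.662463 − 0.213171) / 0.079305 = 0.449292 / 0.079305 = 5.665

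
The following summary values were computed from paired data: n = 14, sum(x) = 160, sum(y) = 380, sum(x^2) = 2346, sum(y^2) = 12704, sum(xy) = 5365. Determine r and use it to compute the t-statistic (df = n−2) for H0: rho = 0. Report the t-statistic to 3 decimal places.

8.086

S_xy = nΣxy − ΣxΣy = 14·5365 − 160·380 = 75110 − 60800 = 14310
S_xx = nΣx² − (Σx)² = 14·2346 − 160² = 32844 − 25600 = 7244
S_yy = nΣy² − (Σy)² = 14·12704 − 380² = 177856 − 144400 = 33456
r = S_xy / √(S_xx·S_yy) = 14310 / √(7244·33456) = 14310 / √242355264 = 14310 / 15567.7636 = 0.9192
t = r·√(n−2)/√(1−r²) = 0.9192·√12 / √(1−0.844929) = 3.184202 / 0.393791 = 8.086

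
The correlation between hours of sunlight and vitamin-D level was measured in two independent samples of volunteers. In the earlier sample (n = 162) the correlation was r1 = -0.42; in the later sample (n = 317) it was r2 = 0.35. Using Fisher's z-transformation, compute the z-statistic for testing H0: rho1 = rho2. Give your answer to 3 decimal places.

Fisher z-transforms: z1 = atanh(-0.42) = -0.447692, z2 = atanh(0.35) = 0.365444; difference d = -0.813136
Var(d) = 1/159 + 1/314 = 0.0062893 + 0.0031847 = 0.0094740
z = d/√Var(d) = -0.813136 / √0.0094740 = -0.813136 / 0.097334 = -8.354

-8.354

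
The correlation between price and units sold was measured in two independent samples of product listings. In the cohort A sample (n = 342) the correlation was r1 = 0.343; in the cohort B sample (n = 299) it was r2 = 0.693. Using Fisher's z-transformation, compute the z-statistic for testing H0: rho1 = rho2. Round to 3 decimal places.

-6.238

z1 = atanh(0.343) = 0.357489,  z2 = atanh(0.693) = 0.853705
SE = √(1/(n1−3) + 1/(n2−3)) = √(1/339 + 1/296) = √(0.0029499 + 0.0033784) = √0.0063283 = 0.079551
z = (z1 − z2)/SE = (0.357489 − 0.853705) / 0.079551 = -0.496216 / 0.079551 = -6.238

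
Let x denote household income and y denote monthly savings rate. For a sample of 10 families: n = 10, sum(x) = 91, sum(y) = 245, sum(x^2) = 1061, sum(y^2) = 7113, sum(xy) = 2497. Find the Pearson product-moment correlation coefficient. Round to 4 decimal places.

Numerator: nΣxy − (Σx)(Σy) = 10·2497 − (91)(245) = 2675
Denominator: √[(nΣx²−(Σx)²)(nΣy²−(Σy)²)]
  nΣx²−(Σx)² = 10·1061 − 8281 = 2329;  nΣy²−(Σy)² = 10·7113 − 60025 = 11105
  √(2329·11105) = √25863545 = 5085.6214
r = 2675 / 5085.6214 = 0.5260

0.5260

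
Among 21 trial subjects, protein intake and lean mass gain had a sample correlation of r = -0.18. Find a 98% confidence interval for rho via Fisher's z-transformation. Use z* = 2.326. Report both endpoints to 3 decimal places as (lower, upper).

(-0.623, 0.351)

z_r = atanh(-0.18) = -0.181983;  SE = 1/√(n−3) = 1/√18 = 0.235702
z-limits: -0.181983 ± 2.326·0.235702 = -0.181983 ± 0.548243 = [-0.730226, 0.366260]
ρ-limits: (tanh -0.730226, tanh 0.366260) = (-0.623, 0.351)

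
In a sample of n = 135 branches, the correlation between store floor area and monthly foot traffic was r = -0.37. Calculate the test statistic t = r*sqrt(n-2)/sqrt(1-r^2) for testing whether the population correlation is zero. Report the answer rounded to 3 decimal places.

1 − r² = 1 − 0.1369 = 0.8631;  √(1−r²) = 0.929032
√(n−2) = √133 = 11.532563
t = r·√(n−2)/√(1−r²) = -0.37 · 11.532563 / 0.929032 = -4.593

-4.593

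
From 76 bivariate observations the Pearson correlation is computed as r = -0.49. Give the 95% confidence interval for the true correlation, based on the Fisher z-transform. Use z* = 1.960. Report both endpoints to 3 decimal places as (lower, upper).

(-0.644, -0.297)

z_r = atanh(-0.49) = -0.536060;  SE = 1/√(n−3) = 1/√73 = 0.117041
z-limits: -0.536060 ± 1.960·0.117041 = -0.536060 ± 0.229400 = [-0.765460, -0.306660]
ρ-limits: (tanh -0.765460, tanh -0.306660) = (-0.644, -0.297)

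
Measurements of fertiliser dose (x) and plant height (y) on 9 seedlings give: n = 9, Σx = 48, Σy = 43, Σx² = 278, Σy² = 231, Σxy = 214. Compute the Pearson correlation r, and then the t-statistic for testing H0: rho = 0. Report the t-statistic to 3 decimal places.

Numerator: nΣxy − (Σx)(Σy) = 9·214 − (48)(43) = -138
Denominator: √[(nΣx²−(Σx)²)(nΣy²−(Σy)²)]
  nΣx²−(Σx)² = 9·278 − 2304 = 198;  nΣy²−(Σy)² = 9·231 − 1849 = 230
  √(198·230) = √45540 = 213.4010
r = -138 / 213.4010 = -0.6467
t = r·√(n−2)/√(1−r²) = -0.6467·√7 / √(1−0.418221) = -1.711007 / 0.762744 = -2.243

-2.243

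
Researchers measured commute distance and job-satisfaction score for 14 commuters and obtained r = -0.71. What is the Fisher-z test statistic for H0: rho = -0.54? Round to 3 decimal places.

-0.939

Fisher z: atanh(-0.71) = -0.887184, atanh(-0.54) = -0.604156
z = (z_r − z_0)·√(n−3) = (-0.887184 − (-0.604156))·√11 = -0.283028 · 3.316625 = -0.939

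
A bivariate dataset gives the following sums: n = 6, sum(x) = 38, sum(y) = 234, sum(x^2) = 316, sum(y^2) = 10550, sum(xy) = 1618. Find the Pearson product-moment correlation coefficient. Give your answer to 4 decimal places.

Numerator: nΣxy − (Σx)(Σy) = 6·1618 − (38)(234) = 816
Denominator: √[(nΣx²−(Σx)²)(nΣy²−(Σy)²)]
  nΣx²−(Σx)² = 6·316 − 1444 = 452;  nΣy²−(Σy)² = 6·10550 − 54756 = 8544
  √(452·8544) = √3861888 = 1965.1687
r = 816 / 1965.1687 = 0.4152

0.4152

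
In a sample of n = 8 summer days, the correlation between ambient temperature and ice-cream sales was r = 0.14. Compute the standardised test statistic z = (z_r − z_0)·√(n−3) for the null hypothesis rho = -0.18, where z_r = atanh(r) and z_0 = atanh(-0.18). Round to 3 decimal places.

0.722

z_r = atanh(0.14) = 0.140926,  z_0 = atanh(-0.18) = -0.181983
SE = 1/√(n−3) = 1/√5 = 0.447214
z = (z_r − z_0)/SE = (0.140926 − (-0.181983)) / 0.447214 = 0.322909 / 0.447214 = 0.722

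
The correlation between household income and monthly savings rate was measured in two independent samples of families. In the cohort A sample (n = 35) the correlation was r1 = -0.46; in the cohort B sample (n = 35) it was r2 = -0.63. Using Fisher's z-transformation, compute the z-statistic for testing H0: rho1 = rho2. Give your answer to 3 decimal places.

Fisher z-transforms: z1 = atanh(-0.46) = -0.497311, z2 = atanh(-0.63) = -0.741416; difference d = 0.244105
Var(d) = 1/32 + 1/32 = 0.0312500 + 0.0312500 = 0.0625000
z = d/√Var(d) = 0.244105 / √0.0625000 = 0.244105 / 0.250000 = 0.976

0.976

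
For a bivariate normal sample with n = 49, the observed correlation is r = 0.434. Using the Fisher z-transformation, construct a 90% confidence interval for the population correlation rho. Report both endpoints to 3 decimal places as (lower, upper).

(0.219, 0.609)

Fisher z: z_r = atanh(r) = ½·ln((1+0.434)/(1−0.434)) = 0.464814
SE(z) = 1/√(n−3) = 1/√46 = 0.147442
90% ⇒ z* = 1.645; margin = 1.645·0.147442 = 0.242542
CI on z-scale: (0.222272, 0.707356)
Back-transform: tanh(0.222272) = 0.218682, tanh(0.707356) = 0.609016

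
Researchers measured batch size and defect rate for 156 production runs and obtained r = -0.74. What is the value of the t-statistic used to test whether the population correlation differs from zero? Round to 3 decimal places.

-13.653

1 − r² = 1 − 0.5476 = 0.4524;  √(1−r²) = 0.672607
√(n−2) = √154 = 12.409674
t = r·√(n−2)/√(1−r²) = -0.74 · 12.409674 / 0.672607 = -13.653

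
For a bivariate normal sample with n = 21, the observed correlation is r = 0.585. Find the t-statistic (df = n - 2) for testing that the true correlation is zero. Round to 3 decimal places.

t = r·√(n−2) / √(1−r²) with r = 0.585, n = 21
  = 0.585·√19 / √(1 − 0.342225)
  = 0.585·4.358899 / 0.811033
  = 2.549956 / 0.811033 = 3.144

3.144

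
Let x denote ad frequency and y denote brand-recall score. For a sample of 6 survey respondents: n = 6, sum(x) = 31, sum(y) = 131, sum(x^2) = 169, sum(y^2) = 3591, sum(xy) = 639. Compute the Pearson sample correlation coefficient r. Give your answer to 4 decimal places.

Numerator: nΣxy − (Σx)(Σy) = 6·639 − (31)(131) = -227
Denominator: √[(nΣx²−(Σx)²)(nΣy²−(Σy)²)]
  nΣx²−(Σx)² = 6·169 − 961 = 53;  nΣy²−(Σy)² = 6·3591 − 17161 = 4385
  √(53·4385) = √232405 = 482.0840
r = -227 / 482.0840 = -0.4709

-0.4709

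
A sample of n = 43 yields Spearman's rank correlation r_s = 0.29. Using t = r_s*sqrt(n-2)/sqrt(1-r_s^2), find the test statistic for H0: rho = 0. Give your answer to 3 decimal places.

t = r_s·√(n−2) / √(1−r_s²) with r_s = 0.29, n = 43
  = 0.29·√41 / √(1 − 0.0841)
  = 0.29·6.403124 / 0.957027
  = 1.856906 / 0.957027 = 1.940

1.940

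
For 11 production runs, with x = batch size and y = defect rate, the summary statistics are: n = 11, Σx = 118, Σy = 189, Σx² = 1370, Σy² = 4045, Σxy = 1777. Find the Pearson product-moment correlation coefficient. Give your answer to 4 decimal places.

-0.8688

Numerator: nΣxy − (Σx)(Σy) = 11·1777 − (118)(189) = -2755
Denominator: √[(nΣx²−(Σx)²)(nΣy²−(Σy)²)]
  nΣx²−(Σx)² = 11·1370 − 13924 = 1146;  nΣy²−(Σy)² = 11·4045 − 35721 = 8774
  √(1146·8774) = √10055004 = 3170.9626
r = -2755 / 3170.9626 = -0.8688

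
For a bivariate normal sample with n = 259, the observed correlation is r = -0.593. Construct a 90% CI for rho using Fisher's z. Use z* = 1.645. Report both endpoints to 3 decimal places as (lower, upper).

(-0.656, -0.522)

z_r = atanh(-0.593) = -0.682281;  SE = 1/√(n−3) = 1/√256 = 0.062500
z-limits: -0.682281 ± 1.645·0.062500 = -0.682281 ± 0.102813 = [-0.785094, -0.579468]
ρ-limits: (tanh -0.785094, tanh -0.579468) = (-0.656, -0.522)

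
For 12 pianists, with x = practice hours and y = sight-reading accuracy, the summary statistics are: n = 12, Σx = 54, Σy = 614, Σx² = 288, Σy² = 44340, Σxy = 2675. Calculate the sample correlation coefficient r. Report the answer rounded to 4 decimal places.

S_xy = nΣxy − ΣxΣy = 12·2675 − 54·614 = 32100 − 33156 = -1056
S_xx = nΣx² − (Σx)² = 12·288 − 54² = 3456 − 2916 = 540
S_yy = nΣy² − (Σy)² = 12·44340 − 614² = 532080 − 376996 = 155084
r = S_xy / √(S_xx·S_yy) = -1056 / √(540·155084) = -1056 / √83745360 = -1056 / 9151.2491 = -0.1154

-0.1154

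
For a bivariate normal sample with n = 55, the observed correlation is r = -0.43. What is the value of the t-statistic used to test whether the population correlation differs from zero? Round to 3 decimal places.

1 − r² = 1 − 0.1849 = 0.8151;  √(1−r²) = 0.902829
√(n−2) = √53 = 7.280110
t = r·√(n−2)/√(1−r²) = -0.43 · 7.280110 / 0.902829 = -3.467

-3.467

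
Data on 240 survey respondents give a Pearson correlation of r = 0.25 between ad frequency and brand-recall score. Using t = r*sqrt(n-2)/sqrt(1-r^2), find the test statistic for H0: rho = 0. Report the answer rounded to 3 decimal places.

t = r·√(n−2) / √(1−r²) with r = 0.25, n = 240
  = 0.25·√238 / √(1 − 0.0625)
  = 0.25·15.427249 / 0.968246
  = 3.856812 / 0.968246 = 3.983

3.983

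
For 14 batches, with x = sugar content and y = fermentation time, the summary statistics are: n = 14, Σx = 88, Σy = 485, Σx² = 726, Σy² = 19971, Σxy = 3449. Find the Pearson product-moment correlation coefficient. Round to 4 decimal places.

S_xy = nΣxy − ΣxΣy = 14·3449 − 88·485 = 48286 − 42680 = 5606
S_xx = nΣx² − (Σx)² = 14·726 − 88² = 10164 − 7744 = 2420
S_yy = nΣy² − (Σy)² = 14·19971 − 485² = 279594 − 235225 = 44369
r = S_xy / √(S_xx·S_yy) = 5606 / √(2420·44369) = 5606 / √107372980 = 5606 / 10362.0934 = 0.5410

0.5410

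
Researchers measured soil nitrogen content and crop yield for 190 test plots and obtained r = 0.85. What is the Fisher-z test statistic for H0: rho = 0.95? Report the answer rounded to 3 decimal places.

z_r = atanh(0.85) = 1.256153,  z_0 = atanh(0.95) = 1.831781
SE = 1/√(n−3) = 1/√187 = 0.073127
z = (z_r − z_0)/SE = (1.256153 − 1.831781) / 0.073127 = -0.575628 / 0.073127 = -7.872

-7.872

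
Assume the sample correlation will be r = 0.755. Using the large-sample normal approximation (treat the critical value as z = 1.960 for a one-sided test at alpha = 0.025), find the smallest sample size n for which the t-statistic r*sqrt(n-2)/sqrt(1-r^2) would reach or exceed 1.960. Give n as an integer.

5

Need r·√(n−2)/√(1−r²) ≥ 1.960
√(n−2) ≥ 1.960·√(1−0.570025) / 0.755 = 1.960·0.655725 / 0.755 = 1.7023
n−2 ≥ 2.8978  ⇒  n ≥ 4.8978
Smallest integer n = 5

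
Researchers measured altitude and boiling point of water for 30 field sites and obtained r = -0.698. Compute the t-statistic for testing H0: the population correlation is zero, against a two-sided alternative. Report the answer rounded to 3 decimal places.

t = r·√(n−2) / √(1−r²) with r = -0.698, n = 30
  = -0.698·√28 / √(1 − 0.487204)
  = -0.698·5.291503 / 0.716098
  = -3.693469 / 0.716098 = -5.158

-5.158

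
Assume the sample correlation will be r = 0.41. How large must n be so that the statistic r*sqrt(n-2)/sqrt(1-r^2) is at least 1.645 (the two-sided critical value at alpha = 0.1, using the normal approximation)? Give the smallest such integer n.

Need r·√(n−2)/√(1−r²) ≥ 1.645
√(n−2) ≥ 1.645·√(1−0.1681) / 0.41 = 1.645·0.912086 / 0.41 = 3.6595
n−2 ≥ 13.3919  ⇒  n ≥ 15.3919
Smallest integer n = 16

16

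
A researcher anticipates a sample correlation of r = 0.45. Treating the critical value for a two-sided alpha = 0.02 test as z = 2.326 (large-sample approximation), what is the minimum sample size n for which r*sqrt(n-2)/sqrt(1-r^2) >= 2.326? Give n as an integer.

Need r·√(n−2)/√(1−r²) ≥ 2.326
√(n−2) ≥ 2.326·√(1−0.2025) / 0.45 = 2.326·0.893029 / 0.45 = 4.6160
n−2 ≥ 21.3075  ⇒  n ≥ 23.3075
Smallest integer n = 24

24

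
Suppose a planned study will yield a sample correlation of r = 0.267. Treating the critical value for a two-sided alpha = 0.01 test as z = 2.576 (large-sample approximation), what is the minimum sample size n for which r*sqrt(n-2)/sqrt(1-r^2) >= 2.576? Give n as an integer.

89

Need r·√(n−2)/√(1−r²) ≥ 2.576
√(n−2) ≥ 2.576·√(1−0.071289) / 0.267 = 2.576·0.963697 / 0.267 = 9.2977
n−2 ≥ 86.4472  ⇒  n ≥ 88.4472
Smallest integer n = 89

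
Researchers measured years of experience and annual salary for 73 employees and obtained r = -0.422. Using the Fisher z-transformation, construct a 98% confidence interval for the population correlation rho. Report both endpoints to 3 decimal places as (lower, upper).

Fisher z: z_r = atanh(r) = ½·ln((1+(-0.422))/(1−(-0.422))) = -0.450123
SE(z) = 1/√(n−3) = 1/√70 = 0.119523
98% ⇒ z* = 2.326; margin = 2.326·0.119523 = 0.278010
CI on z-scale: (-0.728133, -0.172113)
Back-transform: tanh(-0.728133) = -0.621922, tanh(-0.172113) = -0.170433

(-0.622, -0.170)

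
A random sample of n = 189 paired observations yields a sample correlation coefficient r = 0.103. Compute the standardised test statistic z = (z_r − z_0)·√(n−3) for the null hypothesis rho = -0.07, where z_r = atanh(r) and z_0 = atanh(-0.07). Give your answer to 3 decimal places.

2.366

Fisher z: atanh(0.103) = 0.103367, atanh(-0.07) = -0.070115
z = (z_r − z_0)·√(n−3) = (0.103367 − (-0.070115))·√186 = 0.173482 · 13.638182 = 2.366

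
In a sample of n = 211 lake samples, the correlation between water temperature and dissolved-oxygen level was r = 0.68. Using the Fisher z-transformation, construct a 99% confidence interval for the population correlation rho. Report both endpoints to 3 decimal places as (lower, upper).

z_r = atanh(0.68) = 0.829114;  SE = 1/√(n−3) = 1/√208 = 0.069338
z-limits: 0.829114 ± 2.576·0.069338 = 0.829114 ± 0.178615 = [0.650499, 1.007729]
ρ-limits: (tanh 0.650499, tanh 1.007729) = (0.572, 0.765)

(0.572, 0.765)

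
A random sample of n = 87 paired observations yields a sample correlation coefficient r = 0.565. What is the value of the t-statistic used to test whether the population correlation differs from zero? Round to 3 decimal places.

1 − r² = 1 − 0.319225 = 0.680775;  √(1−r²) = 0.825091
√(n−2) = √85 = 9.219544
t = r·√(n−2)/√(1−r²) = 0.565 · 9.219544 / 0.825091 = 6.313

6.313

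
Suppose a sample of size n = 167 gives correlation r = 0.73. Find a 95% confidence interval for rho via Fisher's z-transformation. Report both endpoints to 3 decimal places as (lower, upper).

(0.650, 0.794)

Fisher z: z_r = atanh(r) = ½·ln((1+0.73)/(1−0.73)) = 0.928727
SE(z) = 1/√(n−3) = 1/√164 = 0.078087
95% ⇒ z* = 1.960; margin = 1.960·0.078087 = 0.153051
CI on z-scale: (0.775676, 1.081778)
Back-transform: tanh(0.775676) = 0.650218, tanh(1.081778) = 0.793858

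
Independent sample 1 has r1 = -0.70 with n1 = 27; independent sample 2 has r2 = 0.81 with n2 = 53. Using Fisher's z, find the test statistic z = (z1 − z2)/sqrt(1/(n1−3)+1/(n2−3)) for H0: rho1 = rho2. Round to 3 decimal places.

-8.031

Fisher z-transforms: z1 = atanh(-0.70) = -0.867301, z2 = atanh(0.81) = 1.127029; difference d = -1.994330
Var(d) = 1/24 + 1/50 = 0.0416667 + 0.0200000 = 0.0616667
z = d/√Var(d) = -1.994330 / √0.0616667 = -1.994330 / 0.248328 = -8.031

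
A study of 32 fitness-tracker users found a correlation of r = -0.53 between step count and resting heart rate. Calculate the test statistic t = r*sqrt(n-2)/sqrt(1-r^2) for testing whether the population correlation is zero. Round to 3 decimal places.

-3.423

t = r·√(n−2) / √(1−r²) with r = -0.53, n = 32
  = -0.53·√30 / √(1 − 0.2809)
  = -0.53·5.477226 / 0.847998
  = -2.902930 / 0.847998 = -3.423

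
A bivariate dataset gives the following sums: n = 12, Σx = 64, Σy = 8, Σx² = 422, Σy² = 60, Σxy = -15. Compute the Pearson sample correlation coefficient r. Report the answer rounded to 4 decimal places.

S_xy = nΣxy − ΣxΣy = 12·(-15) − 64·8 = -180 − 512 = -692
S_xx = nΣx² − (Σx)² = 12·422 − 64² = 5064 − 4096 = 968
S_yy = nΣy² − (Σy)² = 12·60 − 8² = 720 − 64 = 656
r = S_xy / √(S_xx·S_yy) = -692 / √(968·656) = -692 / √635008 = -692 / 796.8739 = -0.8684

-0.8684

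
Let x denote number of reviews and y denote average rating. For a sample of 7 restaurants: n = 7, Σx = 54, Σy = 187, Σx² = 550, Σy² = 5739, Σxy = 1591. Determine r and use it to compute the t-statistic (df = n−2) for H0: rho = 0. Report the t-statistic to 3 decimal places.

S_xy = nΣxy − ΣxΣy = 7·1591 − 54·187 = 11137 − 10098 = 1039
S_xx = nΣx² − (Σx)² = 7·550 − 54² = 3850 − 2916 = 934
S_yy = nΣy² − (Σy)² = 7·5739 − 187² = 40173 − 34969 = 5204
r = S_xy / √(S_xx·S_yy) = 1039 / √(934·5204) = 1039 / √4860536 = 1039 / 2204.6623 = 0.4713
t = r·√(n−2)/√(1−r²) = 0.4713·√5 / √(1−0.222124) = 1.053859 / 0.881973 = 1.195

1.195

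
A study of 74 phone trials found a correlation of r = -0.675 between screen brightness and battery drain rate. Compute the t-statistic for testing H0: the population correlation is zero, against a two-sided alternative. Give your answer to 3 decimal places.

1 − r² = 1 − 0.455625 = 0.544375;  √(1−r²) = 0.737818
√(n−2) = √72 = 8.485281
t = r·√(n−2)/√(1−r²) = -0.675 · 8.485281 / 0.737818 = -7.763

-7.763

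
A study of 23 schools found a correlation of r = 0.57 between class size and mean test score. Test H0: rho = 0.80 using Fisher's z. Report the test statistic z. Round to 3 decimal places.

-2.017

Fisher z: atanh(0.57) = 0.647523, atanh(0.80) = 1.098612
z = (z_r − z_0)·√(n−3) = (0.647523 − 1.098612)·√20 = -0.451089 · 4.472136 = -2.017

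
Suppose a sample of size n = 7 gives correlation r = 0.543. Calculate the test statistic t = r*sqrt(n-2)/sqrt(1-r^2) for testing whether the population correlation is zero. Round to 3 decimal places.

1 − r² = 1 − 0.294849 = 0.705151;  √(1−r²) = 0.839733
√(n−2) = √5 = 2.236068
t = r·√(n−2)/√(1−r²) = 0.543 · 2.236068 / 0.839733 = 1.446

1.446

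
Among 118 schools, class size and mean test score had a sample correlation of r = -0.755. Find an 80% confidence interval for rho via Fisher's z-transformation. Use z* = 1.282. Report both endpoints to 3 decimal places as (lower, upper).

Fisher z: z_r = atanh(r) = ½·ln((1+(-0.755))/(1−(-0.755))) = -0.984483
SE(z) = 1/√(n−3) = 1/√115 = 0.093250
80% ⇒ z* = 1.282; margin = 1.282·0.093250 = 0.119546
CI on z-scale: (-1.104029, -0.864937)
Back-transform: tanh(-1.104029) = -0.801942, tanh(-0.864937) = -0.698793

(-0.802, -0.699)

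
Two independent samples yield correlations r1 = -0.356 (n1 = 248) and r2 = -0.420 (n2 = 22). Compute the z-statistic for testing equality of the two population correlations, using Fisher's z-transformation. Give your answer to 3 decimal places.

0.317

z1 = atanh(-0.356) = -0.372298,  z2 = atanh(-0.420) = -0.447692
SE = √(1/(n1−3) + 1/(n2−3)) = √(1/245 + 1/19) = √(0.0040816 + 0.0526316) = √0.0567132 = 0.238145
z = (z1 − z2)/SE = (-0.372298 − (-0.447692)) / 0.238145 = 0.075394 / 0.238145 = 0.317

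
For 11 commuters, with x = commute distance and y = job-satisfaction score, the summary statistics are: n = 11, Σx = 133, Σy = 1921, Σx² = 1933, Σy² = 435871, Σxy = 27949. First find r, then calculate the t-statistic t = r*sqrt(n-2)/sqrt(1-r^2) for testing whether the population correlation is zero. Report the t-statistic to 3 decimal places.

4.410

Numerator: nΣxy − (Σx)(Σy) = 11·27949 − (133)(1921) = 51946
Denominator: √[(nΣx²−(Σx)²)(nΣy²−(Σy)²)]
  nΣx²−(Σx)² = 11·1933 − 17689 = 3574;  nΣy²−(Σy)² = 11·435871 − 3690241 = 1104340
  √(3574·1104340) = √3946911160 = 62824.4472
r = 51946 / 62824.4472 = 0.8268
t = r·√(n−2)/√(1−r²) = 0.8268·√9 / √(1−0.683598) = 2.480400 / 0.562496 = 4.410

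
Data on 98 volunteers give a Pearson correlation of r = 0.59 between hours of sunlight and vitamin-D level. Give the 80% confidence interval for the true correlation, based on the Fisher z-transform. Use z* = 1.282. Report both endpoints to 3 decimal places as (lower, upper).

z_r = atanh(0.59) = 0.677666;  SE = 1/√(n−3) = 1/√95 = 0.102598
z-limits: 0.677666 ± 1.282·0.102598 = 0.677666 ± 0.131531 = [0.546135, 0.809197]
ρ-limits: (tanh 0.546135, tanh 0.809197) = (0.498, 0.669)

(0.498, 0.669)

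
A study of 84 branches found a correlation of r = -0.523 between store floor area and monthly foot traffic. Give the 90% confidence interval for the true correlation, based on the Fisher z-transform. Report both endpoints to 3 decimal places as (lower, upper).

z_r = atanh(-0.523) = -0.580460;  SE = 1/√(n−3) = 1/√81 = 0.111111
z-limits: -0.580460 ± 1.645·0.111111 = -0.580460 ± 0.182778 = [-0.763238, -0.397682]
ρ-limits: (tanh -0.763238, tanh -0.397682) = (-0.643, -0.378)

(-0.643, -0.378)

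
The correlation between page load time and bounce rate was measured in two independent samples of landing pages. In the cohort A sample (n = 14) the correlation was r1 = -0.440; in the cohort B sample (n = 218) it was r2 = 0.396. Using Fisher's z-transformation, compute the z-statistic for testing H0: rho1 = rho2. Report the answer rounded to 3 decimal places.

-2.883

z1 = atanh(-0.440) = -0.472231,  z2 = atanh(0.396) = 0.418896
SE = √(1/(n1−3) + 1/(n2−3)) = √(1/11 + 1/215) = √(0.0909091 + 0.0046512) = √0.0955603 = 0.309128
z = (z1 − z2)/SE = (-0.472231 − 0.418896) / 0.309128 = -0.891127 / 0.309128 = -2.883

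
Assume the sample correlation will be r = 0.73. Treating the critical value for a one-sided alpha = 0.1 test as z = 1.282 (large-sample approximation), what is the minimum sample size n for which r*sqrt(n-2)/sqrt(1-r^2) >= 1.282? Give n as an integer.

Need r·√(n−2)/√(1−r²) ≥ 1.282
√(n−2) ≥ 1.282·√(1−0.5329) / 0.73 = 1.282·0.683447 / 0.73 = 1.2002
n−2 ≥ 1.4405  ⇒  n ≥ 3.4405
Smallest integer n = 4

4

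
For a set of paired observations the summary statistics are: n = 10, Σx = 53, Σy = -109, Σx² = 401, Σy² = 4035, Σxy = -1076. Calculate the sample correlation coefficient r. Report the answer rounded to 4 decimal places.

-0.8522

S_xy = nΣxy − ΣxΣy = 10·(-1076) − 53·(-109) = -10760 − (-5777) = -4983
S_xx = nΣx² − (Σx)² = 10·401 − 53² = 4010 − 2809 = 1201
S_yy = nΣy² − (Σy)² = 10·4035 − (-109)² = 40350 − 11881 = 28469
r = S_xy / √(S_xx·S_yy) = -4983 / √(1201·28469) = -4983 / √34191269 = -4983 / 5847.3301 = -0.8522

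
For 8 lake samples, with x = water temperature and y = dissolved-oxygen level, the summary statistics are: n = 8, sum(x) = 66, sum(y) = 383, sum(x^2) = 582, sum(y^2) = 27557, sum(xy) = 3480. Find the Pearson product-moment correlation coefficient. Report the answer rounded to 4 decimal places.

0.5446

S_xy = nΣxy − ΣxΣy = 8·3480 − 66·383 = 27840 − 25278 = 2562
S_xx = nΣx² − (Σx)² = 8·582 − 66² = 4656 − 4356 = 300
S_yy = nΣy² − (Σy)² = 8·27557 − 383² = 220456 − 146689 = 73767
r = S_xy / √(S_xx·S_yy) = 2562 / √(300·73767) = 2562 / √22130100 = 2562 / 4704.2640 = 0.5446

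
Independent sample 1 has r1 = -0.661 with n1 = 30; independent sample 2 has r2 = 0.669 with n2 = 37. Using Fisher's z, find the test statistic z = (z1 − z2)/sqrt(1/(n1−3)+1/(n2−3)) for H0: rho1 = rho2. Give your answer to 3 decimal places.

-6.221

z1 = atanh(-0.661) = -0.794588,  z2 = atanh(0.669) = 0.808931
SE = √(1/(n1−3) + 1/(n2−3)) = √(1/27 + 1/34) = √(0.0370370 + 0.0294118) = √0.0664488 = 0.257777
z = (z1 − z2)/SE = (-0.794588 − 0.808931) / 0.257777 = -1.603519 / 0.257777 = -6.221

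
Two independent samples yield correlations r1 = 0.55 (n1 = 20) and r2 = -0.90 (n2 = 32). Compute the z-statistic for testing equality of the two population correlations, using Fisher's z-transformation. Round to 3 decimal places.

6.844

Fisher z-transforms: z1 = atanh(0.55) = 0.618381, z2 = atanh(-0.90) = -1.472219; difference d = 2.090600
Var(d) = 1/17 + 1/29 = 0.0588235 + 0.0344828 = 0.0933063
z = d/√Var(d) = 2.090600 / √0.0933063 = 2.090600 / 0.305461 = 6.844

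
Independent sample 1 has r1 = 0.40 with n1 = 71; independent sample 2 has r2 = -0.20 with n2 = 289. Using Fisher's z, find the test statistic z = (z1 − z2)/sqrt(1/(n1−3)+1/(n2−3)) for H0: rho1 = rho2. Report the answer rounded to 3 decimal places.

z1 = atanh(0.40) = 0.423649,  z2 = atanh(-0.20) = -0.202733
SE = √(1/(n1−3) + 1/(n2−3)) = √(1/68 + 1/286) = √(0.0147059 + 0.0034965) = √0.0182024 = 0.134916
z = (z1 − z2)/SE = (0.423649 − (-0.202733)) / 0.134916 = 0.626382 / 0.134916 = 4.643

4.643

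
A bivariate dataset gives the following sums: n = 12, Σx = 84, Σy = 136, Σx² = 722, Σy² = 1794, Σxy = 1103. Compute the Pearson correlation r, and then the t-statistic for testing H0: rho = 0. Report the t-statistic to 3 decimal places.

4.541

S_xy = nΣxy − ΣxΣy = 12·1103 − 84·136 = 13236 − 11424 = 1812
S_xx = nΣx² − (Σx)² = 12·722 − 84² = 8664 − 7056 = 1608
S_yy = nΣy² − (Σy)² = 12·1794 − 136² = 21528 − 18496 = 3032
r = S_xy / √(S_xx·S_yy) = 1812 / √(1608·3032) = 1812 / √4875456 = 1812 / 2208.0435 = 0.8206
t = r·√(n−2)/√(1−r²) = 0.8206·√10 / √(1−0.673384) = 2.594965 / 0.571503 = 4.541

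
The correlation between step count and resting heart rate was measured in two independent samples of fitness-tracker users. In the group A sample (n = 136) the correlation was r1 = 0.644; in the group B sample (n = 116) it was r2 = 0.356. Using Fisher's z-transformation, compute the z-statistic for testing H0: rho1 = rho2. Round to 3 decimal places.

z1 = atanh(0.644) = 0.764978,  z2 = atanh(0.356) = 0.372298
SE = √(1/(n1−3) + 1/(n2−3)) = √(1/133 + 1/113) = √(0.0075188 + 0.0088496) = √0.0163684 = 0.127939
z = (z1 − z2)/SE = (0.764978 − 0.372298) / 0.127939 = 0.392680 / 0.127939 = 3.069

3.069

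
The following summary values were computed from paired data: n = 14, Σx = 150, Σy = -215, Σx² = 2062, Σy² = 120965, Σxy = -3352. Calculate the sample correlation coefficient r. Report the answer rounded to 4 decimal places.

Numerator: nΣxy − (Σx)(Σy) = 14·(-3352) − (150)(-215) = -14678
Denominator: √[(nΣx²−(Σx)²)(nΣy²−(Σy)²)]
  nΣx²−(Σx)² = 14·2062 − 22500 = 6368;  nΣy²−(Σy)² = 14·120965 − 46225 = 1647285
  √(6368·1647285) = √10489910880 = 102420.2660
r = -14678 / 102420.2660 = -0.1433

-0.1433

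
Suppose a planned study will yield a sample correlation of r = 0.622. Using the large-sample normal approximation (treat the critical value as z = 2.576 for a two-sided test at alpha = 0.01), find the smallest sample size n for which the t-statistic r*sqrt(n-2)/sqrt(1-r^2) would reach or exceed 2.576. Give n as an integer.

13

Need r·√(n−2)/√(1−r²) ≥ 2.576
√(n−2) ≥ 2.576·√(1−0.386884) / 0.622 = 2.576·0.783017 / 0.622 = 3.2428
n−2 ≥ 10.5158  ⇒  n ≥ 12.5158
Smallest integer n = 13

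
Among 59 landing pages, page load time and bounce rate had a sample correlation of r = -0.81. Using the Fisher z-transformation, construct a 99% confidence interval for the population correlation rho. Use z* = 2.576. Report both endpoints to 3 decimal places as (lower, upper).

Fisher z: z_r = atanh(r) = ½·ln((1+(-0.81))/(1−(-0.81))) = -1.127029
SE(z) = 1/√(n−3) = 1/√56 = 0.133631
99% ⇒ z* = 2.576; margin = 2.576·0.133631 = 0.344233
CI on z-scale: (-1.471262, -0.782796)
Back-transform: tanh(-1.471262) = -0.899818, tanh(-0.782796) = -0.654309

(-0.900, -0.654)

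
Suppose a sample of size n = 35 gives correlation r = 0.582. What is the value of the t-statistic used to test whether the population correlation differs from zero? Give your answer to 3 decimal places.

4.111

1 − r² = 1 − 0.338724 = 0.661276;  √(1−r²) = 0.813189
√(n−2) = √33 = 5.744563
t = r·√(n−2)/√(1−r²) = 0.582 · 5.744563 / 0.813189 = 4.111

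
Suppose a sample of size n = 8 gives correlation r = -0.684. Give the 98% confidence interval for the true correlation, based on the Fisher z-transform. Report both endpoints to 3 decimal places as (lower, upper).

Fisher z: z_r = atanh(r) = ½·ln((1+(-0.684))/(1−(-0.684))) = -0.836592
SE(z) = 1/√(n−3) = 1/√5 = 0.447214
98% ⇒ z* = 2.326; margin = 2.326·0.447214 = 1.040220
CI on z-scale: (-1.876812, 0.203628)
Back-transform: tanh(-1.876812) = -0.954208, tanh(0.203628) = 0.200859

(-0.954, 0.201)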